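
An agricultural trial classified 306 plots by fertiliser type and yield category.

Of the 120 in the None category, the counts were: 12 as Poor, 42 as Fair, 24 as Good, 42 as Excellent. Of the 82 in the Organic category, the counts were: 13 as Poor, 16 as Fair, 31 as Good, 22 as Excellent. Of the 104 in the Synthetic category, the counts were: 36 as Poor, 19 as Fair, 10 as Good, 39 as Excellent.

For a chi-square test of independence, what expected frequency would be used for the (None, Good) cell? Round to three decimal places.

Row total (None) = 120; column total (Good) = 65; grand total N = 306.
Expected count = (row total × column total) / N = 120 × 65 / 306 = 25.490.

25.490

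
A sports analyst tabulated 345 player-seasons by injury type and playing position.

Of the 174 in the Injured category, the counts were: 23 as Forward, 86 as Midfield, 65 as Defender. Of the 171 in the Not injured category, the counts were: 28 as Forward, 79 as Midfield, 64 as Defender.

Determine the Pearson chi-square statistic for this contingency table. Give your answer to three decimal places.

0.769

Row totals: 174, 171. Column totals: 51, 165, 129. Grand total N = 345.
Expected counts (row total × column total / N):
  Injured, Forward: 174×51/345 = 25.7217
  Injured, Midfield: 174×165/345 = 83.2174
  Injured, Defender: 174×129/345 = 65.0609
  Not injured, Forward: 171×51/345 = 25.2783
  Not injured, Midfield: 171×165/345 = 81.7826
  Not injured, Defender: 171×129/345 = 63.9391
Contributions (O − E)²/E:
  (23 − 25.7217)²/25.7217 = 0.2880
  (86 − 83.2174)²/83.2174 = 0.0930
  (65 − 65.0609)²/65.0609 = 0.0001
  (28 − 25.2783)²/25.2783 = 0.2930
  (79 − 81.7826)²/81.7826 = 0.0947
  (64 − 63.9391)²/63.9391 = 0.0001
χ² = 0.2880 + 0.0930 + 0.0001 + 0.2930 + 0.0947 + 0.0001 = 0.769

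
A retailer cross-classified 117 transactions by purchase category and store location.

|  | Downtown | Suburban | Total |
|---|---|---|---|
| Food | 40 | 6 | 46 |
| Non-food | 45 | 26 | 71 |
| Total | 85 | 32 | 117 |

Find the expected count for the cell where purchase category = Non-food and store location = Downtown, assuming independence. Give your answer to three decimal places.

Row total (Non-food) = 71; column total (Downtown) = 85; grand total N = 117.
Expected count = (row total × column total) / N = 71 × 85 / 117 = 51.581.

51.581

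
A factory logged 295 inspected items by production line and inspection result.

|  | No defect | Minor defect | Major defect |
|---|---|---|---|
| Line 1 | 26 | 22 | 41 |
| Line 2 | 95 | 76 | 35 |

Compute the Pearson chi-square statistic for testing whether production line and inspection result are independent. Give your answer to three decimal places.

27.498

Row totals: 89, 206. Column totals: 121, 98, 76. Grand total N = 295.
Expected counts (row total × column total / N):
  Line 1, No defect: 89×121/295 = 36.5051
  Line 1, Minor defect: 89×98/295 = 29.5661
  Line 1, Major defect: 89×76/295 = 22.9288
  Line 2, No defect: 206×121/295 = 84.4949
  Line 2, Minor defect: 206×98/295 = 68.4339
  Line 2, Major defect: 206×76/295 = 53.0712
Contributions (O − E)²/E:
  (26 − 36.5051)²/36.5051 = 3.0231
  (22 − 29.5661)²/29.5661 = 1.9362
  (41 − 22.9288)²/22.9288 = 14.2427
  (95 − 84.4949)²/84.4949 = 1.3061
  (76 − 68.4339)²/68.4339 = 0.8365
  (35 − 53.0712)²/53.0712 = 6.1534
χ² = 3.0231 + 1.9362 + 14.2427 + 1.3061 + 0.8365 + 6.1534 = 27.498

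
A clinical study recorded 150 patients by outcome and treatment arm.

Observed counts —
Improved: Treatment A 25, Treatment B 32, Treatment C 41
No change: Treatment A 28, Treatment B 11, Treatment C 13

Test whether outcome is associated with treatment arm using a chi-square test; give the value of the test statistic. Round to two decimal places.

11.96

Row totals: 98, 52. Column totals: 53, 43, 54. Grand total N = 150.
Expected counts (row total × column total / N):
  Improved, Treatment A: 98×53/150 = 34.627
  Improved, Treatment B: 98×43/150 = 28.093
  Improved, Treatment C: 98×54/150 = 35.280
  No change, Treatment A: 52×53/150 = 18.373
  No change, Treatment B: 52×43/150 = 14.907
  No change, Treatment C: 52×54/150 = 18.720
Contributions (O − E)²/E:
  (25 − 34.627)²/34.627 = 2.6765
  (32 − 28.093)²/28.093 = 0.5434
  (41 − 35.280)²/35.280 = 0.9274
  (28 − 18.373)²/18.373 = 5.0443
  (11 − 14.907)²/14.907 = 1.0240
  (13 − 18.720)²/18.720 = 1.7478
χ² = 2.6765 + 0.5434 + 0.9274 + 5.0443 + 1.0240 + 1.7478 = 11.96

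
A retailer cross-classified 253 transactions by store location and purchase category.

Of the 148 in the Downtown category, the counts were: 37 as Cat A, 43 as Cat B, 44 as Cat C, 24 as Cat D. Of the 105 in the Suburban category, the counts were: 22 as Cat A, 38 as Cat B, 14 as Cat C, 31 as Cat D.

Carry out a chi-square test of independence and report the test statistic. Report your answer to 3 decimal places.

Row totals: 148, 105. Column totals: 59, 81, 58, 55. Grand total N = 253.
Expected counts (row total × column total / N):
  Downtown, Cat A: 148×59/253 = 34.5138
  Downtown, Cat B: 148×81/253 = 47.3834
  Downtown, Cat C: 148×58/253 = 33.9289
  Downtown, Cat D: 148×55/253 = 32.1739
  Suburban, Cat A: 105×59/253 = 24.4862
  Suburban, Cat B: 105×81/253 = 33.6166
  Suburban, Cat C: 105×58/253 = 24.0711
  Suburban, Cat D: 105×55/253 = 22.8261
Contributions (O − E)²/E:
  (37 − 34.5138)²/34.5138 = 0.1791
  (43 − 47.3834)²/47.3834 = 0.4055
  (44 − 33.9289)²/33.9289 = 2.9894
  (24 − 32.1739)²/32.1739 = 2.0766
  (22 − 24.4862)²/24.4862 = 0.2524
  (38 − 33.6166)²/33.6166 = 0.5716
  (14 − 24.0711)²/24.0711 = 4.2136
  (31 − 22.8261)²/22.8261 = 2.9270
χ² = 0.1791 + 0.4055 + 2.9894 + 2.0766 + 0.2524 + 0.5716 + 4.2136 + 2.9270 = 13.615

13.615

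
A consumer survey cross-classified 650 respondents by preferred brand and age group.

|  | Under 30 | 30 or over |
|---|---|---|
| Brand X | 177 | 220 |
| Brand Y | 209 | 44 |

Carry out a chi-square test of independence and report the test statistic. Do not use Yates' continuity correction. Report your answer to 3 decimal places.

92.631

Row totals: 397, 253. Column totals: 386, 264. Grand total N = 650.
Expected counts (row total × column total / N):
  Brand X, Under 30: 397×386/650 = 235.75692
  Brand X, 30 or over: 397×264/650 = 161.24308
  Brand Y, Under 30: 253×386/650 = 150.24308
  Brand Y, 30 or over: 253×264/650 = 102.75692
Contributions (O − E)²/E:
  (177 − 235.75692)²/235.75692 = 14.6438
  (220 − 161.24308)²/161.24308 = 21.4110
  (209 − 150.24308)²/150.24308 = 22.9786
  (44 − 102.75692)²/102.75692 = 33.5975
χ² = 14.6438 + 21.4110 + 22.9786 + 33.5975 = 92.631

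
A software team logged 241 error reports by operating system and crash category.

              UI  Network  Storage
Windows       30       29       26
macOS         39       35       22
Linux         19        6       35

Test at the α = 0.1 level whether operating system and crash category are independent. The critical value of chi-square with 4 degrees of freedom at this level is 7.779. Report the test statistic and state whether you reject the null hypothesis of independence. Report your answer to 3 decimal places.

Row totals: 85, 96, 60. Column totals: 88, 70, 83. Grand total N = 241.
Expected counts (row total × column total / N):
  Windows, UI: 85×88/241 = 31.0373
  Windows, Network: 85×70/241 = 24.6888
  Windows, Storage: 85×83/241 = 29.2739
  macOS, UI: 96×88/241 = 35.0539
  macOS, Network: 96×70/241 = 27.8838
  macOS, Storage: 96×83/241 = 33.0622
  Linux, UI: 60×88/241 = 21.9087
  Linux, Network: 60×70/241 = 17.4274
  Linux, Storage: 60×83/241 = 20.6639
Contributions (O − E)²/E:
  (30 − 31.0373)²/31.0373 = 0.0347
  (29 − 24.6888)²/24.6888 = 0.7528
  (26 − 29.2739)²/29.2739 = 0.3661
  (39 − 35.0539)²/35.0539 = 0.4442
  (35 − 27.8838)²/27.8838 = 1.8161
  (22 − 33.0622)²/33.0622 = 3.7013
  (19 − 21.9087)²/21.9087 = 0.3862
  (6 − 17.4274)²/17.4274 = 7.4931
  (35 − 20.6639)²/20.6639 = 9.9460
χ² = 0.0347 + 0.7528 + 0.3661 + 0.4442 + 1.8161 + 3.7013 + 0.3862 + 7.4931 + 9.9460 = 24.941
df = (3−1)(3−1) = 4. Since 24.941 > 7.779, reject the null hypothesis of independence at α = 0.1.

24.941; reject H₀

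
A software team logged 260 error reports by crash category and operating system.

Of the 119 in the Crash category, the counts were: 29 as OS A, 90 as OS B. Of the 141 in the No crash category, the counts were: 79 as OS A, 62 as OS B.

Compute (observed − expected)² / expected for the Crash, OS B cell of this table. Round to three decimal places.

Row total (Crash) = 119; column total (OS B) = 152; N = 260.
Expected count E = 119 × 152 / 260 = 69.5692.
Contribution = (O − E)²/E = (90 − 69.5692)² / 69.5692 = 6.000.

6.000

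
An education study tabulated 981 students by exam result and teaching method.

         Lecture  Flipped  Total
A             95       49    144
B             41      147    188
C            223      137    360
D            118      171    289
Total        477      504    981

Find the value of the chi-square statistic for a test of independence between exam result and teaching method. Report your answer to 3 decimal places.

104.060

Grand total N = 981.
Expected counts (row total × column total / N):
  A, Lecture: 144×477/981 = 70.01835
  A, Flipped: 144×504/981 = 73.98165
  B, Lecture: 188×477/981 = 91.41284
  B, Flipped: 188×504/981 = 96.58716
  C, Lecture: 360×477/981 = 175.04587
  C, Flipped: 360×504/981 = 184.95413
  D, Lecture: 289×477/981 = 140.52294
  D, Flipped: 289×504/981 = 148.47706
Contributions (O − E)²/E:
  (95 − 70.01835)²/70.01835 = 8.9131
  (49 − 73.98165)²/73.98165 = 8.4356
  (41 − 91.41284)²/91.41284 = 27.8019
  (147 − 96.58716)²/96.58716 = 26.3125
  (223 − 175.04587)²/175.04587 = 13.1371
  (137 − 184.95413)²/184.95413 = 12.4333
  (118 − 140.52294)²/140.52294 = 3.6100
  (171 − 148.47706)²/148.47706 = 3.4166
χ² = 8.9131 + 8.4356 + 27.8019 + 26.3125 + 13.1371 + 12.4333 + 3.6100 + 3.4166 = 104.060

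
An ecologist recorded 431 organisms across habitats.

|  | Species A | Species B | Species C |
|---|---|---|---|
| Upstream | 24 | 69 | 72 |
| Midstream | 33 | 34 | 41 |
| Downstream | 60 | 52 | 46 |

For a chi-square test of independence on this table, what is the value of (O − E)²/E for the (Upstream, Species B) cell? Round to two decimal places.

Row total (Upstream) = 165; column total (Species B) = 155; N = 431.
Expected count E = 165 × 155 / 431 = 59.339.
Contribution = (O − E)²/E = (69 − 59.339)² / 59.339 = 1.57.

1.57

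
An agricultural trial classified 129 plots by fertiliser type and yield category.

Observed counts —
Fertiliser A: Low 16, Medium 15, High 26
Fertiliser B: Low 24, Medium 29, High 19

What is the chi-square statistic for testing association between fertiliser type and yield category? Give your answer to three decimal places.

Row totals: 57, 72. Column totals: 40, 44, 45. Grand total N = 129.
Expected counts (row total × column total / N):
  Fertiliser A, Low: 57×40/129 = 17.6744
  Fertiliser A, Medium: 57×44/129 = 19.4419
  Fertiliser A, High: 57×45/129 = 19.8837
  Fertiliser B, Low: 72×40/129 = 22.3256
  Fertiliser B, Medium: 72×44/129 = 24.5581
  Fertiliser B, High: 72×45/129 = 25.1163
Contributions (O − E)²/E:
  (16 − 17.6744)²/17.6744 = 0.1586
  (15 − 19.4419)²/19.4419 = 1.0148
  (26 − 19.8837)²/19.8837 = 1.8814
  (24 − 22.3256)²/22.3256 = 0.1256
  (29 − 24.5581)²/24.5581 = 0.8034
  (19 − 25.1163)²/25.1163 = 1.4894
χ² = 0.1586 + 1.0148 + 1.8814 + 0.1256 + 0.8034 + 1.4894 = 5.473

5.473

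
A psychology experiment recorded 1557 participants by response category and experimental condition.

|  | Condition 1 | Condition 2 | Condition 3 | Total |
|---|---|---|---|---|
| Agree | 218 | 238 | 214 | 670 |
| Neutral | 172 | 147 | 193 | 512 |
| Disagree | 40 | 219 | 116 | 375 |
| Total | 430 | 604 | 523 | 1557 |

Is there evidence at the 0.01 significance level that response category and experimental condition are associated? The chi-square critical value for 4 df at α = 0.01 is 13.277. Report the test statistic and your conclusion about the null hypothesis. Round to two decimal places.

107.83; reject H₀

Grand total N = 1557.
Expected counts (row total × column total / N):
  Agree, Condition 1: 670×430/1557 = 185.035
  Agree, Condition 2: 670×604/1557 = 259.910
  Agree, Condition 3: 670×523/1557 = 225.055
  Neutral, Condition 1: 512×430/1557 = 141.400
  Neutral, Condition 2: 512×604/1557 = 198.618
  Neutral, Condition 3: 512×523/1557 = 171.982
  Disagree, Condition 1: 375×430/1557 = 103.565
  Disagree, Condition 2: 375×604/1557 = 145.472
  Disagree, Condition 3: 375×523/1557 = 125.963
Contributions (O − E)²/E:
  (218 − 185.035)²/185.035 = 5.8729
  (238 − 259.910)²/259.910 = 1.8470
  (214 − 225.055)²/225.055 = 0.5430
  (172 − 141.400)²/141.400 = 6.6221
  (147 − 198.618)²/198.618 = 13.4148
  (193 − 171.982)²/171.982 = 2.5686
  (40 − 103.565)²/103.565 = 39.0142
  (219 − 145.472)²/145.472 = 37.1643
  (116 − 125.963)²/125.963 = 0.7880
χ² = 5.8729 + 1.8470 + 0.5430 + 6.6221 + 13.4148 + 2.5686 + 39.0142 + 37.1643 + 0.7880 = 107.83
df = (3−1)(3−1) = 4. Since 107.83 > 13.277, reject the null hypothesis of independence at α = 0.01.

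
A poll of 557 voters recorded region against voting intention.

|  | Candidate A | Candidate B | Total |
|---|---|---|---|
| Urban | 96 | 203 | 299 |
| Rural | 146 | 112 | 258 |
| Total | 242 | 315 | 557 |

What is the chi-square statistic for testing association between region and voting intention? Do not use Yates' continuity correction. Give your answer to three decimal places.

33.785

Grand total N = 557.
Expected counts (row total × column total / N):
  Urban, Candidate A: 299×242/557 = 129.90664
  Urban, Candidate B: 299×315/557 = 169.09336
  Rural, Candidate A: 258×242/557 = 112.09336
  Rural, Candidate B: 258×315/557 = 145.90664
Contributions (O − E)²/E:
  (96 − 129.90664)²/129.90664 = 8.8499
  (203 − 169.09336)²/169.09336 = 6.7990
  (146 − 112.09336)²/112.09336 = 10.2563
  (112 − 145.90664)²/145.90664 = 7.8794
χ² = 8.8499 + 6.7990 + 10.2563 + 7.8794 = 33.785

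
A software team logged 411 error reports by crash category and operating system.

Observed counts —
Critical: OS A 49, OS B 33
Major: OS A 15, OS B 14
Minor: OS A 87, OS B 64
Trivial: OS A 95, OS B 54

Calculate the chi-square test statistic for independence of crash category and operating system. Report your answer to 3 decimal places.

Row totals: 82, 29, 151, 149. Column totals: 246, 165. Grand total N = 411.
Expected counts (row total × column total / N):
  Critical, OS A: 82×246/411 = 49.0803
  Critical, OS B: 82×165/411 = 32.9197
  Major, OS A: 29×246/411 = 17.3577
  Major, OS B: 29×165/411 = 11.6423
  Minor, OS A: 151×246/411 = 90.3796
  Minor, OS B: 151×165/411 = 60.6204
  Trivial, OS A: 149×246/411 = 89.1825
  Trivial, OS B: 149×165/411 = 59.8175
Contributions (O − E)²/E:
  (49 − 49.0803)²/49.0803 = 0.0001
  (33 − 32.9197)²/32.9197 = 0.0002
  (15 − 17.3577)²/17.3577 = 0.3202
  (14 − 11.6423)²/11.6423 = 0.4775
  (87 − 90.3796)²/90.3796 = 0.1264
  (64 − 60.6204)²/60.6204 = 0.1884
  (95 − 89.1825)²/89.1825 = 0.3795
  (54 − 59.8175)²/59.8175 = 0.5658
χ² = 0.0001 + 0.0002 + 0.3202 + 0.4775 + 0.1264 + 0.1884 + 0.3795 + 0.5658 = 2.058

2.058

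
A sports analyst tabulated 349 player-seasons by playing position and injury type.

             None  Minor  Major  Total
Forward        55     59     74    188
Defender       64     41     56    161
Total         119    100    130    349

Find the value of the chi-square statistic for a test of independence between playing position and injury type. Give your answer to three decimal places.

4.350

Grand total N = 349.
Expected counts (row total × column total / N):
  Forward, None: 188×119/349 = 64.1032
  Forward, Minor: 188×100/349 = 53.8682
  Forward, Major: 188×130/349 = 70.0287
  Defender, None: 161×119/349 = 54.8968
  Defender, Minor: 161×100/349 = 46.1318
  Defender, Major: 161×130/349 = 59.9713
Contributions (O − E)²/E:
  (55 − 64.1032)²/64.1032 = 1.2927
  (59 − 53.8682)²/53.8682 = 0.4889
  (74 − 70.0287)²/70.0287 = 0.2252
  (64 − 54.8968)²/54.8968 = 1.5095
  (41 − 46.1318)²/46.1318 = 0.5709
  (56 − 59.9713)²/59.9713 = 0.2630
χ² = 1.2927 + 0.4889 + 0.2252 + 1.5095 + 0.5709 + 0.2630 = 4.350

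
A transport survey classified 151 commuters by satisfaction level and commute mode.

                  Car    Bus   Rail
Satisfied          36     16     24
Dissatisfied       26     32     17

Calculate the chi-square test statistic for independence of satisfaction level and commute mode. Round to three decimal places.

8.135

Row totals: 76, 75. Column totals: 62, 48, 41. Grand total N = 151.
Expected counts (row total × column total / N):
  Satisfied, Car: 76×62/151 = 31.2053
  Satisfied, Bus: 76×48/151 = 24.1589
  Satisfied, Rail: 76×41/151 = 20.6358
  Dissatisfied, Car: 75×62/151 = 30.7947
  Dissatisfied, Bus: 75×48/151 = 23.8411
  Dissatisfied, Rail: 75×41/151 = 20.3642
Contributions (O − E)²/E:
  (36 − 31.2053)²/31.2053 = 0.7367
  (16 − 24.1589)²/24.1589 = 2.7554
  (24 − 20.6358)²/20.6358 = 0.5485
  (26 − 30.7947)²/30.7947 = 0.7465
  (32 − 23.8411)²/23.8411 = 2.7921
  (17 − 20.3642)²/20.3642 = 0.5558
χ² = 0.7367 + 2.7554 + 0.5485 + 0.7465 + 2.7921 + 0.5558 = 8.135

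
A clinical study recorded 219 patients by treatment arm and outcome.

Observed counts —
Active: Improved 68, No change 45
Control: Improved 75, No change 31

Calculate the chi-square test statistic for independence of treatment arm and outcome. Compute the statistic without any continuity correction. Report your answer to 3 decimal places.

Row totals: 113, 106. Column totals: 143, 76. Grand total N = 219.
Expected counts (row total × column total / N):
  Active, Improved: 113×143/219 = 73.7854
  Active, No change: 113×76/219 = 39.2146
  Control, Improved: 106×143/219 = 69.2146
  Control, No change: 106×76/219 = 36.7854
Contributions (O − E)²/E:
  (68 − 73.7854)²/73.7854 = 0.4536
  (45 − 39.2146)²/39.2146 = 0.8535
  (75 − 69.2146)²/69.2146 = 0.4836
  (31 − 36.7854)²/36.7854 = 0.9099
χ² = 0.4536 + 0.8535 + 0.4836 + 0.9099 = 2.701

2.701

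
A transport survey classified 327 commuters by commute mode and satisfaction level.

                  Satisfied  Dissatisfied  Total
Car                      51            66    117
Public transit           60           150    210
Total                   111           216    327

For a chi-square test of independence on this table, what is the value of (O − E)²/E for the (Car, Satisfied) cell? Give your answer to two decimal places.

3.21

Row total (Car) = 117; column total (Satisfied) = 111; N = 327.
Expected count E = 117 × 111 / 327 = 39.716.
Contribution = (O − E)²/E = (51 − 39.716)² / 39.716 = 3.21.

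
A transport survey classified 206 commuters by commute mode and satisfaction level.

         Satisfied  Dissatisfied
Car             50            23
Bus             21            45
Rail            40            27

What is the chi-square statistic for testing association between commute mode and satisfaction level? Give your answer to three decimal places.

Row totals: 73, 66, 67. Column totals: 111, 95. Grand total N = 206.
Expected counts (row total × column total / N):
  Car, Satisfied: 73×111/206 = 39.3350
  Car, Dissatisfied: 73×95/206 = 33.6650
  Bus, Satisfied: 66×111/206 = 35.5631
  Bus, Dissatisfied: 66×95/206 = 30.4369
  Rail, Satisfied: 67×111/206 = 36.1019
  Rail, Dissatisfied: 67×95/206 = 30.8981
Contributions (O − E)²/E:
  (50 − 39.3350)²/39.3350 = 2.8916
  (23 − 33.6650)²/33.6650 = 3.3786
  (21 − 35.5631)²/35.5631 = 5.9636
  (45 − 30.4369)²/30.4369 = 6.9680
  (40 − 36.1019)²/36.1019 = 0.4209
  (27 − 30.8981)²/30.8981 = 0.4918
χ² = 2.8916 + 3.3786 + 5.9636 + 6.9680 + 0.4209 + 0.4918 = 20.115

20.115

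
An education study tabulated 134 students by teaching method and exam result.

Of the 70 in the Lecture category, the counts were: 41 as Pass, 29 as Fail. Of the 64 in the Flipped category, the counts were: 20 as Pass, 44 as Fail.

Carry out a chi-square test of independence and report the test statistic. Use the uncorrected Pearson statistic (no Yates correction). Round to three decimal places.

Row totals: 70, 64. Column totals: 61, 73. Grand total N = 134.
Expected counts (row total × column total / N):
  Lecture, Pass: 70×61/134 = 31.8657
  Lecture, Fail: 70×73/134 = 38.1343
  Flipped, Pass: 64×61/134 = 29.1343
  Flipped, Fail: 64×73/134 = 34.8657
Contributions (O − E)²/E:
  (41 − 31.8657)²/31.8657 = 2.6183
  (29 − 38.1343)²/38.1343 = 2.1879
  (20 − 29.1343)²/29.1343 = 2.8638
  (44 − 34.8657)²/34.8657 = 2.3931
χ² = 2.6183 + 2.1879 + 2.8638 + 2.3931 = 10.063

10.063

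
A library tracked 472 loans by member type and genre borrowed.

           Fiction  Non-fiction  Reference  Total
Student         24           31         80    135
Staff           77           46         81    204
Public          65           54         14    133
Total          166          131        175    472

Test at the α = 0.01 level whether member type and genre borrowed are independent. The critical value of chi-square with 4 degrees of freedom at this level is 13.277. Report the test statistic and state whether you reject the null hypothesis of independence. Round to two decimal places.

Grand total N = 472.
Expected counts (row total × column total / N):
  Student, Fiction: 135×166/472 = 47.479
  Student, Non-fiction: 135×131/472 = 37.468
  Student, Reference: 135×175/472 = 50.053
  Staff, Fiction: 204×166/472 = 71.746
  Staff, Non-fiction: 204×131/472 = 56.619
  Staff, Reference: 204×175/472 = 75.636
  Public, Fiction: 133×166/472 = 46.775
  Public, Non-fiction: 133×131/472 = 36.913
  Public, Reference: 133×175/472 = 49.311
Contributions (O − E)²/E:
  (24 − 47.479)²/47.479 = 11.6107
  (31 − 37.468)²/37.468 = 1.1166
  (80 − 50.053)²/50.053 = 17.9175
  (77 − 71.746)²/71.746 = 0.3848
  (46 − 56.619)²/56.619 = 1.9916
  (81 − 75.636)²/75.636 = 0.3804
  (65 − 46.775)²/46.775 = 7.1010
  (54 − 36.913)²/36.913 = 7.9096
  (14 − 49.311)²/49.311 = 25.2858
χ² = 11.6107 + 1.1166 + 17.9175 + 0.3848 + 1.9916 + 0.3804 + 7.1010 + 7.9096 + 25.2858 = 73.70
df = (3−1)(3−1) = 4. Since 73.70 > 13.277, reject the null hypothesis of independence at α = 0.01.

73.70; reject H₀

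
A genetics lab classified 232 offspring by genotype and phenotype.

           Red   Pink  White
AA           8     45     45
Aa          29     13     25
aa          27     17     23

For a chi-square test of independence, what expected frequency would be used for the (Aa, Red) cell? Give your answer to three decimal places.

18.483

Row total (Aa) = 67; column total (Red) = 64; grand total N = 232.
Expected count = (row total × column total) / N = 67 × 64 / 232 = 18.483.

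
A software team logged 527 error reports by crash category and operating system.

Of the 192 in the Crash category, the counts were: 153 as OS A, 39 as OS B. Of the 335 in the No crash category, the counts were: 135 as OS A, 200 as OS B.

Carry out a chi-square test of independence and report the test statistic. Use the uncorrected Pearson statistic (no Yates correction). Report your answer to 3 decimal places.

Row totals: 192, 335. Column totals: 288, 239. Grand total N = 527.
Expected counts (row total × column total / N):
  Crash, OS A: 192×288/527 = 104.9260
  Crash, OS B: 192×239/527 = 87.0740
  No crash, OS A: 335×288/527 = 183.0740
  No crash, OS B: 335×239/527 = 151.9260
Contributions (O − E)²/E:
  (153 − 104.9260)²/104.9260 = 22.0261
  (39 − 87.0740)²/87.0740 = 26.5419
  (135 − 183.0740)²/183.0740 = 12.6239
  (200 − 151.9260)²/151.9260 = 15.2121
χ² = 22.0261 + 26.5419 + 12.6239 + 15.2121 = 76.404

76.404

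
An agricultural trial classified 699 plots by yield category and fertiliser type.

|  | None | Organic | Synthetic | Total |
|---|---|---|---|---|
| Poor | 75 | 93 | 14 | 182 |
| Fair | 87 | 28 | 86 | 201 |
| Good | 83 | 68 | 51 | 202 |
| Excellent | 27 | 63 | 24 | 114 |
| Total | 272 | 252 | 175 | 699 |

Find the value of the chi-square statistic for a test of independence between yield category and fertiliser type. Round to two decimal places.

106.87

Grand total N = 699.
Expected counts (row total × column total / N):
  Poor, None: 182×272/699 = 70.821
  Poor, Organic: 182×252/699 = 65.614
  Poor, Synthetic: 182×175/699 = 45.565
  Fair, None: 201×272/699 = 78.215
  Fair, Organic: 201×252/699 = 72.464
  Fair, Synthetic: 201×175/699 = 50.322
  Good, None: 202×272/699 = 78.604
  Good, Organic: 202×252/699 = 72.824
  Good, Synthetic: 202×175/699 = 50.572
  Excellent, None: 114×272/699 = 44.361
  Excellent, Organic: 114×252/699 = 41.099
  Excellent, Synthetic: 114×175/699 = 28.541
Contributions (O − E)²/E:
  (75 − 70.821)²/70.821 = 0.2466
  (93 − 65.614)²/65.614 = 11.4304
  (14 − 45.565)²/45.565 = 21.8665
  (87 − 78.215)²/78.215 = 0.9867
  (28 − 72.464)²/72.464 = 27.2832
  (86 − 50.322)²/50.322 = 25.2955
  (83 − 78.604)²/78.604 = 0.2459
  (68 − 72.824)²/72.824 = 0.3196
  (51 − 50.572)²/50.572 = 0.0036
  (27 − 44.361)²/44.361 = 6.7944
  (63 − 41.099)²/41.099 = 11.6707
  (24 − 28.541)²/28.541 = 0.7225
χ² = 0.2466 + 11.4304 + 21.8665 + 0.9867 + 27.2832 + 25.2955 + 0.2459 + 0.3196 + 0.0036 + 6.7944 + 11.6707 + 0.7225 = 106.87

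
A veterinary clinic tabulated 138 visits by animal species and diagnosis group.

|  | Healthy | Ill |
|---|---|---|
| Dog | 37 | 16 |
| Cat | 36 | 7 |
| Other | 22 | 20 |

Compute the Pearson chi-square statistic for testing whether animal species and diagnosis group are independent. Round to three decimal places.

Row totals: 53, 43, 42. Column totals: 95, 43. Grand total N = 138.
Expected counts (row total × column total / N):
  Dog, Healthy: 53×95/138 = 36.4855
  Dog, Ill: 53×43/138 = 16.5145
  Cat, Healthy: 43×95/138 = 29.6014
  Cat, Ill: 43×43/138 = 13.3986
  Other, Healthy: 42×95/138 = 28.9130
  Other, Ill: 42×43/138 = 13.0870
Contributions (O − E)²/E:
  (37 − 36.4855)²/36.4855 = 0.0073
  (16 − 16.5145)²/16.5145 = 0.0160
  (36 − 29.6014)²/29.6014 = 1.3831
  (7 − 13.3986)²/13.3986 = 3.0557
  (22 − 28.9130)²/28.9130 = 1.6529
  (20 − 13.0870)²/13.0870 = 3.6517
χ² = 0.0073 + 0.0160 + 1.3831 + 3.0557 + 1.6529 + 3.6517 = 9.767

9.767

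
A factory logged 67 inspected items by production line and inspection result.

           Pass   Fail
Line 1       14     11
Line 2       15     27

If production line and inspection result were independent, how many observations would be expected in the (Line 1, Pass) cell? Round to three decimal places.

Row total (Line 1) = 25; column total (Pass) = 29; grand total N = 67.
Expected count = (row total × column total) / N = 25 × 29 / 67 = 10.821.

10.821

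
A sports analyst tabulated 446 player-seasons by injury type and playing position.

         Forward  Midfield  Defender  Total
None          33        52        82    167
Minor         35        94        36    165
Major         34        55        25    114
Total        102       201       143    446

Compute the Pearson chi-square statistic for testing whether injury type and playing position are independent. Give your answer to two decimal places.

40.12

Grand total N = 446.
Expected counts (row total × column total / N):
  None, Forward: 167×102/446 = 38.193
  None, Midfield: 167×201/446 = 75.262
  None, Defender: 167×143/446 = 53.545
  Minor, Forward: 165×102/446 = 37.735
  Minor, Midfield: 165×201/446 = 74.361
  Minor, Defender: 165×143/446 = 52.904
  Major, Forward: 114×102/446 = 26.072
  Major, Midfield: 114×201/446 = 51.377
  Major, Defender: 114×143/446 = 36.552
Contributions (O − E)²/E:
  (33 − 38.193)²/38.193 = 0.7061
  (52 − 75.262)²/75.262 = 7.1898
  (82 − 53.545)²/53.545 = 15.1216
  (35 − 37.735)²/37.735 = 0.1982
  (94 − 74.361)²/74.361 = 5.1867
  (36 − 52.904)²/52.904 = 5.4012
  (34 − 26.072)²/26.072 = 2.4108
  (55 − 51.377)²/51.377 = 0.2555
  (25 − 36.552)²/36.552 = 3.6509
χ² = 0.7061 + 7.1898 + 15.1216 + 0.1982 + 5.1867 + 5.4012 + 2.4108 + 0.2555 + 3.6509 = 40.12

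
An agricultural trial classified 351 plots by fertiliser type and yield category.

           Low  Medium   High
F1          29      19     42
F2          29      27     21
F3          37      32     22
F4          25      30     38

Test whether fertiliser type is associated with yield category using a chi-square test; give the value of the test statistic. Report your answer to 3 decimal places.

15.531

Row totals: 90, 77, 91, 93. Column totals: 120, 108, 123. Grand total N = 351.
Expected counts (row total × column total / N):
  F1, Low: 90×120/351 = 30.7692
  F1, Medium: 90×108/351 = 27.6923
  F1, High: 90×123/351 = 31.5385
  F2, Low: 77×120/351 = 26.3248
  F2, Medium: 77×108/351 = 23.6923
  F2, High: 77×123/351 = 26.9829
  F3, Low: 91×120/351 = 31.1111
  F3, Medium: 91×108/351 = 28.0000
  F3, High: 91×123/351 = 31.8889
  F4, Low: 93×120/351 = 31.7949
  F4, Medium: 93×108/351 = 28.6154
  F4, High: 93×123/351 = 32.5897
Contributions (O − E)²/E:
  (29 − 30.7692)²/30.7692 = 0.1017
  (19 − 27.6923)²/27.6923 = 2.7284
  (42 − 31.5385)²/31.5385 = 3.4701
  (29 − 26.3248)²/26.3248 = 0.2719
  (27 − 23.6923)²/23.6923 = 0.4618
  (21 − 26.9829)²/26.9829 = 1.3266
  (37 − 31.1111)²/31.1111 = 1.1147
  (32 − 28.0000)²/28.0000 = 0.5714
  (22 − 31.8889)²/31.8889 = 3.0666
  (25 − 31.7949)²/31.7949 = 1.4521
  (30 − 28.6154)²/28.6154 = 0.0670
  (38 − 32.5897)²/32.5897 = 0.8982
χ² = 0.1017 + 2.7284 + 3.4701 + 0.2719 + 0.4618 + 1.3266 + 1.1147 + 0.5714 + 3.0666 + 1.4521 + 0.0670 + 0.8982 = 15.531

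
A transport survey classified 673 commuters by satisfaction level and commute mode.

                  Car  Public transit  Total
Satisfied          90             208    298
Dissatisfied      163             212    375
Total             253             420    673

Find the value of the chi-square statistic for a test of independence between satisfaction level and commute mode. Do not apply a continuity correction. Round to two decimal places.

Grand total N = 673.
Expected counts (row total × column total / N):
  Satisfied, Car: 298×253/673 = 112.027
  Satisfied, Public transit: 298×420/673 = 185.973
  Dissatisfied, Car: 375×253/673 = 140.973
  Dissatisfied, Public transit: 375×420/673 = 234.027
Contributions (O − E)²/E:
  (90 − 112.027)²/112.027 = 4.3310
  (208 − 185.973)²/185.973 = 2.6089
  (163 − 140.973)²/140.973 = 3.4417
  (212 − 234.027)²/234.027 = 2.0732
χ² = 4.3310 + 2.6089 + 3.4417 + 2.0732 = 12.45

12.45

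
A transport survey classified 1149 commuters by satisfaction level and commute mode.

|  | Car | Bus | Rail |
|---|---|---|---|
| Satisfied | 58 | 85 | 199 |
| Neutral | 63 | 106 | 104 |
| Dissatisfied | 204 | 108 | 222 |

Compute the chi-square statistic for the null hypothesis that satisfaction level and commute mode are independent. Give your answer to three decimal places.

78.093

Row totals: 342, 273, 534. Column totals: 325, 299, 525. Grand total N = 1149.
Expected counts (row total × column total / N):
  Satisfied, Car: 342×325/1149 = 96.7363
  Satisfied, Bus: 342×299/1149 = 88.9974
  Satisfied, Rail: 342×525/1149 = 156.2663
  Neutral, Car: 273×325/1149 = 77.2193
  Neutral, Bus: 273×299/1149 = 71.0418
  Neutral, Rail: 273×525/1149 = 124.7389
  Dissatisfied, Car: 534×325/1149 = 151.0444
  Dissatisfied, Bus: 534×299/1149 = 138.9608
  Dissatisfied, Rail: 534×525/1149 = 243.9948
Contributions (O − E)²/E:
  (58 − 96.7363)²/96.7363 = 15.5113
  (85 − 88.9974)²/88.9974 = 0.1795
  (199 − 156.2663)²/156.2663 = 11.6863
  (63 − 77.2193)²/77.2193 = 2.6184
  (106 − 71.0418)²/71.0418 = 17.2022
  (104 − 124.7389)²/124.7389 = 3.4480
  (204 − 151.0444)²/151.0444 = 18.5660
  (108 − 138.9608)²/138.9608 = 6.8981
  (222 − 243.9948)²/243.9948 = 1.9827
χ² = 15.5113 + 0.1795 + 11.6863 + 2.6184 + 17.2022 + 3.4480 + 18.5660 + 6.8981 + 1.9827 = 78.093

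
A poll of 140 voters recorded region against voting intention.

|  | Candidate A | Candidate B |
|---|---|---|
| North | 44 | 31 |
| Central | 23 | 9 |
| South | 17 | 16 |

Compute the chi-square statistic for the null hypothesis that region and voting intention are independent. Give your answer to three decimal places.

2.926

Row totals: 75, 32, 33. Column totals: 84, 56. Grand total N = 140.
Expected counts (row total × column total / N):
  North, Candidate A: 75×84/140 = 45.0000
  North, Candidate B: 75×56/140 = 30.0000
  Central, Candidate A: 32×84/140 = 19.2000
  Central, Candidate B: 32×56/140 = 12.8000
  South, Candidate A: 33×84/140 = 19.8000
  South, Candidate B: 33×56/140 = 13.2000
Contributions (O − E)²/E:
  (44 − 45.0000)²/45.0000 = 0.0222
  (31 − 30.0000)²/30.0000 = 0.0333
  (23 − 19.2000)²/19.2000 = 0.7521
  (9 − 12.8000)²/12.8000 = 1.1281
  (17 − 19.8000)²/19.8000 = 0.3960
  (16 − 13.2000)²/13.2000 = 0.5939
χ² = 0.0222 + 0.0333 + 0.7521 + 1.1281 + 0.3960 + 0.5939 = 2.926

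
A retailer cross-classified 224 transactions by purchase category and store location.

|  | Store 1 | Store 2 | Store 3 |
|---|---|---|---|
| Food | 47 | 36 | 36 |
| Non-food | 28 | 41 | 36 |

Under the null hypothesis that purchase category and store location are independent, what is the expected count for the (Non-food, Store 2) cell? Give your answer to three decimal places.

36.094

Row total (Non-food) = 105; column total (Store 2) = 77; grand total N = 224.
Expected count = (row total × column total) / N = 105 × 77 / 224 = 36.094.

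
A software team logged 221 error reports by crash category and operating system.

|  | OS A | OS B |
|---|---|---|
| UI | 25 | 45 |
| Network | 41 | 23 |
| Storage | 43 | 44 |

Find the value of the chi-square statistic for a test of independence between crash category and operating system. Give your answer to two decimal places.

10.75

Row totals: 70, 64, 87. Column totals: 109, 112. Grand total N = 221.
Expected counts (row total × column total / N):
  UI, OS A: 70×109/221 = 34.525
  UI, OS B: 70×112/221 = 35.475
  Network, OS A: 64×109/221 = 31.566
  Network, OS B: 64×112/221 = 32.434
  Storage, OS A: 87×109/221 = 42.910
  Storage, OS B: 87×112/221 = 44.090
Contributions (O − E)²/E:
  (25 − 34.525)²/34.525 = 2.6278
  (45 − 35.475)²/35.475 = 2.5575
  (41 − 31.566)²/31.566 = 2.8195
  (23 − 32.434)²/32.434 = 2.7440
  (43 − 42.910)²/42.910 = 0.0002
  (44 − 44.090)²/44.090 = 0.0002
χ² = 2.6278 + 2.5575 + 2.8195 + 2.7440 + 0.0002 + 0.0002 = 10.75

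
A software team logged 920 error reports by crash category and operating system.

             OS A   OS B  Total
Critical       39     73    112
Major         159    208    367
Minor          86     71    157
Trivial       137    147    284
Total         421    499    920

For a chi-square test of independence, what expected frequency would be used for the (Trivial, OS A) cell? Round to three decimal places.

129.961

Row total (Trivial) = 284; column total (OS A) = 421; grand total N = 920.
Expected count = (row total × column total) / N = 284 × 421 / 920 = 129.961.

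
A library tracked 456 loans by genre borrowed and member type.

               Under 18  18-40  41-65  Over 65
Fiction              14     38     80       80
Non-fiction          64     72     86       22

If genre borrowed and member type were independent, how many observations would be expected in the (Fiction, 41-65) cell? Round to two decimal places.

Row total (Fiction) = 212; column total (41-65) = 166; grand total N = 456.
Expected count = (row total × column total) / N = 212 × 166 / 456 = 77.18.

77.18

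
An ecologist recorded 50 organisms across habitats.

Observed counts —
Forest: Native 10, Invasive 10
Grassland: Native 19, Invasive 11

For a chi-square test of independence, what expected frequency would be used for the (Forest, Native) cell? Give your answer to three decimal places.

11.600

Row total (Forest) = 20; column total (Native) = 29; grand total N = 50.
Expected count = (row total × column total) / N = 20 × 29 / 50 = 11.600.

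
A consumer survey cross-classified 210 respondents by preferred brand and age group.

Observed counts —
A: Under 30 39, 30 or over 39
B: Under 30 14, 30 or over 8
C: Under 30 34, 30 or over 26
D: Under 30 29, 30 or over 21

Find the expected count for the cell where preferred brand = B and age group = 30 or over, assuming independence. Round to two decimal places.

9.85

Row total (B) = 22; column total (30 or over) = 94; grand total N = 210.
Expected count = (row total × column total) / N = 22 × 94 / 210 = 9.85.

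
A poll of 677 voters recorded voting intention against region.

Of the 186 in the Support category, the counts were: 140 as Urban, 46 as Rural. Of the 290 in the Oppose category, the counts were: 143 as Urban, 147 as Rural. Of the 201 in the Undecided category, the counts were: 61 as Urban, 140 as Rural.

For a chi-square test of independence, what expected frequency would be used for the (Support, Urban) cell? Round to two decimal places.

Row total (Support) = 186; column total (Urban) = 344; grand total N = 677.
Expected count = (row total × column total) / N = 186 × 344 / 677 = 94.51.

94.51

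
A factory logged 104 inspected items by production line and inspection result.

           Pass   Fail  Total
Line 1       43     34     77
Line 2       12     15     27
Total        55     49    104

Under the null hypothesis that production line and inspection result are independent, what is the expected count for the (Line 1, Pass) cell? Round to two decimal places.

40.72

Row total (Line 1) = 77; column total (Pass) = 55; grand total N = 104.
Expected count = (row total × column total) / N = 77 × 55 / 104 = 40.72.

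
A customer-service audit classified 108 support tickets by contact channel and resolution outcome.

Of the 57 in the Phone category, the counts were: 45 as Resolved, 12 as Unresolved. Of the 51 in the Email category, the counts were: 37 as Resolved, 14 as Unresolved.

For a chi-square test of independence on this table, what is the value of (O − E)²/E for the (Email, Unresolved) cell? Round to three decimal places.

0.242

Row total (Email) = 51; column total (Unresolved) = 26; N = 108.
Expected count E = 51 × 26 / 108 = 12.2778.
Contribution = (O − E)²/E = (14 − 12.2778)² / 12.2778 = 0.242.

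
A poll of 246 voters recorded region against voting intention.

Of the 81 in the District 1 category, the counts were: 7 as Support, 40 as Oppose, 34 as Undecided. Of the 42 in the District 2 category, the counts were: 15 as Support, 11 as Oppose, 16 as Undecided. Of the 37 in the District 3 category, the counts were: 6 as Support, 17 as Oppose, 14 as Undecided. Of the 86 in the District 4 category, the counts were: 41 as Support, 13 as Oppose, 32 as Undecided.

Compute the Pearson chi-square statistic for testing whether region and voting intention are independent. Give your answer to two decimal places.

43.12

Row totals: 81, 42, 37, 86. Column totals: 69, 81, 96. Grand total N = 246.
Expected counts (row total × column total / N):
  District 1, Support: 81×69/246 = 22.720
  District 1, Oppose: 81×81/246 = 26.671
  District 1, Undecided: 81×96/246 = 31.610
  District 2, Support: 42×69/246 = 11.780
  District 2, Oppose: 42×81/246 = 13.829
  District 2, Undecided: 42×96/246 = 16.390
  District 3, Support: 37×69/246 = 10.378
  District 3, Oppose: 37×81/246 = 12.183
  District 3, Undecided: 37×96/246 = 14.439
  District 4, Support: 86×69/246 = 24.122
  District 4, Oppose: 86×81/246 = 28.317
  District 4, Undecided: 86×96/246 = 33.561
Contributions (O − E)²/E:
  (7 − 22.720)²/22.720 = 10.8767
  (40 − 26.671)²/26.671 = 6.6613
  (34 − 31.610)²/31.610 = 0.1807
  (15 − 11.780)²/11.780 = 0.8802
  (11 − 13.829)²/13.829 = 0.5787
  (16 − 16.390)²/16.390 = 0.0093
  (6 − 10.378)²/10.378 = 1.8469
  (17 − 12.183)²/12.183 = 1.9046
  (14 − 14.439)²/14.439 = 0.0133
  (41 − 24.122)²/24.122 = 11.8094
  (13 − 28.317)²/28.317 = 8.2851
  (32 − 33.561)²/33.561 = 0.0726
χ² = 10.8767 + 6.6613 + 0.1807 + 0.8802 + 0.5787 + 0.0093 + 1.8469 + 1.9046 + 0.0133 + 11.8094 + 8.2851 + 0.0726 = 43.12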